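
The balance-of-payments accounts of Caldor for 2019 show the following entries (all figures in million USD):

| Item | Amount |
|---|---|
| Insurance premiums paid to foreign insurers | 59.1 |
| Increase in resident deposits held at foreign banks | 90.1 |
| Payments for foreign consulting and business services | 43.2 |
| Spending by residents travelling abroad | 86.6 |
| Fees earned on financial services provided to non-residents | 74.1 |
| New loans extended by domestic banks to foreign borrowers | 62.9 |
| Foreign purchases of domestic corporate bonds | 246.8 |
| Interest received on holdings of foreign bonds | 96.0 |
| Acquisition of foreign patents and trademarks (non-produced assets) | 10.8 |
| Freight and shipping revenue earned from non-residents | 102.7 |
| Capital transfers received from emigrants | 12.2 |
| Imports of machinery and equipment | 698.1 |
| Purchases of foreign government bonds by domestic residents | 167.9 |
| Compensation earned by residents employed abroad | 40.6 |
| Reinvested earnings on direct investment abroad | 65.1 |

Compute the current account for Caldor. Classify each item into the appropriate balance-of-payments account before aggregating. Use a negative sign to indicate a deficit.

Goods: -698.1
Services: -43.2 + 102.7 - 59.1 + 74.1 - 86.6 = -12.1
Primary income: 65.1 + 40.6 + 96.0 = 201.7
Current account = (-698.1) + (-12.1) + 201.7 = -508.5
(Excluded from the current account — financial account: increase in resident deposits held at foreign banks 90.1, new loans extended by domestic banks to foreign borrowers 62.9, foreign purchases of domestic corporate bonds 246.8, purchases of foreign government bonds by domestic residents 167.9; capital account: acquisition of foreign patents and trademarks (non-produced assets) 10.8, capital transfers received from emigrants 12.2.)

-508.5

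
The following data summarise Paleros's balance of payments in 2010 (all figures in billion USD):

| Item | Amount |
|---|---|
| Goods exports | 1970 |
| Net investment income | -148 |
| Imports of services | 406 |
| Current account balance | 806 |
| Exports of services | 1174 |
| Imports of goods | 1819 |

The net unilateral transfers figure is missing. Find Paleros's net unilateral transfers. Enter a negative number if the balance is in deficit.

35

Current account = goods balance + services balance + net primary income + net secondary income
Sum of the known components = 771
Net unilateral transfers = CA - (known components) = 806 - 771 = 35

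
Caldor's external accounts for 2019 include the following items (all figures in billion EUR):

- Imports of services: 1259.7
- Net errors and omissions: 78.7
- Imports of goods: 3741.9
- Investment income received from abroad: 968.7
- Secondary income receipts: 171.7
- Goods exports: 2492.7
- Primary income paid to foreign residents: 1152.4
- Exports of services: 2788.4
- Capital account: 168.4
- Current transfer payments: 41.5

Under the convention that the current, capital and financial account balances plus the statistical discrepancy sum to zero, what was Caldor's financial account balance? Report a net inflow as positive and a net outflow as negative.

Goods balance = 2492.7 - 3741.9 = -1249.2
Services balance = 2788.4 - 1259.7 = 1528.7
Trade balance (goods + services) = -1249.2 + 1528.7 = 279.5
Net primary income = 968.7 - 1152.4 = -183.7
Net secondary income = 171.7 - 41.5 = 130.2
Current account = 279.5 + (-183.7) + 130.2 = 226.0
Financial account = -(226.0 + 168.4 + 78.7) = -473.1

-473.1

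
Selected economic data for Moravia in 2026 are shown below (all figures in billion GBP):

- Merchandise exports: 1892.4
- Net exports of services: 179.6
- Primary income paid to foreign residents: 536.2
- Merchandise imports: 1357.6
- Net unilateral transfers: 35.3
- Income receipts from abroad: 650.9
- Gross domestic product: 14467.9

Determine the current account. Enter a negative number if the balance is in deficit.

Goods balance = 1892.4 - 1357.6 = 534.8
Services balance = 179.6
Trade balance (goods + services) = 534.8 + 179.6 = 714.4
Net primary income = 650.9 - 536.2 = 114.7
Net secondary income = 35.3
Current account = 714.4 + 114.7 + 35.3 = 864.4

864.4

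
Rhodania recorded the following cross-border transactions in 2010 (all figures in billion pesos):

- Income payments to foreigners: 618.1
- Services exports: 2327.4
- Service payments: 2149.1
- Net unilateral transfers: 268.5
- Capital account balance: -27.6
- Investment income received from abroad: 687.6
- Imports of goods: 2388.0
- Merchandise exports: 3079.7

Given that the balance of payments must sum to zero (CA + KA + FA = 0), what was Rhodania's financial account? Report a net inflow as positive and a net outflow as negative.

Goods balance = 3079.7 - 2388.0 = 691.7
Services balance = 2327.4 - 2149.1 = 178.3
Trade balance (goods + services) = 691.7 + 178.3 = 870.0
Net primary income = 687.6 - 618.1 = 69.5
Net secondary income = 268.5
Current account = 870.0 + 69.5 + 268.5 = 1208.0
Financial account = -(1208.0 + (-27.6)) = -1180.4

-1180.4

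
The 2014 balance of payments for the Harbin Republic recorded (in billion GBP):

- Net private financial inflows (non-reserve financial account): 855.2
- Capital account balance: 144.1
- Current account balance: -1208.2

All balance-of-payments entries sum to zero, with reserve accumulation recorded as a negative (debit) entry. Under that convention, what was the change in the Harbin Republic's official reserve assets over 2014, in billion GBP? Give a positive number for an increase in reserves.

-208.9

Official reserve transactions balance = -((-1208.2) + 144.1 + 855.2) = 208.9
An accumulation of reserves is recorded as a debit (negative entry), so the change in the stock of reserves is the negative of that balance.
Change in official reserves = -(208.9) = -208.9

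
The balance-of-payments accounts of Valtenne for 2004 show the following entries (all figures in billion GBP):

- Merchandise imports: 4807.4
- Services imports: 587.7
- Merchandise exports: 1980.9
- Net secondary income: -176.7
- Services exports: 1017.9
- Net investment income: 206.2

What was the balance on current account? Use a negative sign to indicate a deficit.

-2366.8

Goods balance = 1980.9 - 4807.4 = -2826.5
Services balance = 1017.9 - 587.7 = 430.2
Trade balance (goods + services) = -2826.5 + 430.2 = -2396.3
Net primary income = 206.2
Net secondary income = -176.7
Current account = -2396.3 + 206.2 + (-176.7) = -2366.8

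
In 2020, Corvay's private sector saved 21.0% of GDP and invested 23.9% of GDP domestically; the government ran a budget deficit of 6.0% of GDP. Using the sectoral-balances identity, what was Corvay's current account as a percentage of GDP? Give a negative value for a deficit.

-8.9

By the sectoral-balances identity, CA = (S_private - I) + (T - G).
Private balance = 21.0 - 23.9 = -2.9
Government balance (T - G) = -6.0
CA = -2.9 + (-6.0) = -8.9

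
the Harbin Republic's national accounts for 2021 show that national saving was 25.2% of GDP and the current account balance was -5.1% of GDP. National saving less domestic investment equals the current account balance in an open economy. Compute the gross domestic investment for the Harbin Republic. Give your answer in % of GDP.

S - I = CA (net lending to the rest of the world).
I = S - CA = 25.2 - (-5.1) = 30.3

30.3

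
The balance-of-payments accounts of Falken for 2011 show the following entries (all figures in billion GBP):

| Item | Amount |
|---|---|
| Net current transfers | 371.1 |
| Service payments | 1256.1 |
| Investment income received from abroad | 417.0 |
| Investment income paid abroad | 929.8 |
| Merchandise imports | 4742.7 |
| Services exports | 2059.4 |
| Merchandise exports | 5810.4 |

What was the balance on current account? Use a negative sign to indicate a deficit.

1729.3

Goods balance = 5810.4 - 4742.7 = 1067.7
Services balance = 2059.4 - 1256.1 = 803.3
Trade balance (goods + services) = 1067.7 + 803.3 = 1871.0
Net primary income = 417.0 - 929.8 = -512.8
Net secondary income = 371.1
Current account = 1871.0 + (-512.8) + 371.1 = 1729.3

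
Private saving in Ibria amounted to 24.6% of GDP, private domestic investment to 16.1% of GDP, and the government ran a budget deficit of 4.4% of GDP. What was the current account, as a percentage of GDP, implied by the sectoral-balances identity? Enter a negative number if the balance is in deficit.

By the sectoral-balances identity, CA = (S_private - I) + (T - G).
Private balance = 24.6 - 16.1 = 8.5
Government balance (T - G) = -4.4
CA = 8.5 + (-4.4) = 4.1

4.1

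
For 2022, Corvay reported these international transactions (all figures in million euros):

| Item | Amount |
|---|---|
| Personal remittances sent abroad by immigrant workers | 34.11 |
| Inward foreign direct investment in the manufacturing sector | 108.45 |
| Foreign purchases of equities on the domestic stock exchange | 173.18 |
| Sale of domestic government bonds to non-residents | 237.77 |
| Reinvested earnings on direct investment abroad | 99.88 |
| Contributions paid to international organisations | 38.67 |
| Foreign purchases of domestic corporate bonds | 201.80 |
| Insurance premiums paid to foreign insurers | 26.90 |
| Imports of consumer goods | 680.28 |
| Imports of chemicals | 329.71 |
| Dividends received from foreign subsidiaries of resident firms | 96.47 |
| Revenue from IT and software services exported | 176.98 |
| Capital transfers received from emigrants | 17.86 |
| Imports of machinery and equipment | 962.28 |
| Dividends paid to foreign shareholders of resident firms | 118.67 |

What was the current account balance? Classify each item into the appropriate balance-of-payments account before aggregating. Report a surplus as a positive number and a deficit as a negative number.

-1817.29

Goods: -962.28 - 680.28 - 329.71 = -1972.27
Services: -26.90 + 176.98 = 150.08
Primary income: 99.88 - 118.67 + 96.47 = 77.68
Secondary income: -34.11 - 38.67 = -72.78
Current account = (-1972.27) + 150.08 + 77.68 + (-72.78) = -1817.29
(Excluded from the current account — financial account: inward foreign direct investment in the manufacturing sector 108.45, foreign purchases of equities on the domestic stock exchange 173.18, sale of domestic government bonds to non-residents 237.77, foreign purchases of domestic corporate bonds 201.80; capital account: capital transfers received from emigrants 17.86.)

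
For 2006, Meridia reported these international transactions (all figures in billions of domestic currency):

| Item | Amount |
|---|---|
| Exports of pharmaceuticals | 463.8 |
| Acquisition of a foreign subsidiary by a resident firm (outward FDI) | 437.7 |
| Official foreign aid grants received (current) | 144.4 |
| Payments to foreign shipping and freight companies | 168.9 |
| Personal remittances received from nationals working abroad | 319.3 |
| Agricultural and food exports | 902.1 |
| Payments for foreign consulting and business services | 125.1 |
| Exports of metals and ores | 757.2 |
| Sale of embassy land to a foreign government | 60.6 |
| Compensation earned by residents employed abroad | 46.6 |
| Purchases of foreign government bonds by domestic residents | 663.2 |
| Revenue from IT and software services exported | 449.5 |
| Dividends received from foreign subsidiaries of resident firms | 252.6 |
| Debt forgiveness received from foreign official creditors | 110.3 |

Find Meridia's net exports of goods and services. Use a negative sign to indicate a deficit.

2278.6

Goods: 902.1 + 757.2 + 463.8 = 2123.1
Services: 449.5 - 168.9 - 125.1 = 155.5
Trade balance = 2123.1 + 155.5 = 2278.6
(Excluded from the trade balance — financial account: acquisition of a foreign subsidiary by a resident firm (outward FDI) 437.7, purchases of foreign government bonds by domestic residents 663.2; secondary income: official foreign aid grants received (current) 144.4, personal remittances received from nationals working abroad 319.3; capital account: sale of embassy land to a foreign government 60.6, debt forgiveness received from foreign official creditors 110.3; primary income: compensation earned by residents employed abroad 46.6, dividends received from foreign subsidiaries of resident firms 252.6.)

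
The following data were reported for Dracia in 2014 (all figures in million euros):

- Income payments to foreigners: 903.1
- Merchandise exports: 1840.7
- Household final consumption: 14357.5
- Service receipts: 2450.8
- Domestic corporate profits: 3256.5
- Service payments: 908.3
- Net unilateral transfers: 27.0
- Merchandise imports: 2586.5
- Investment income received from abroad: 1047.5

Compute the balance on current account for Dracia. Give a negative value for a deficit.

Goods balance = 1840.7 - 2586.5 = -745.8
Services balance = 2450.8 - 908.3 = 1542.5
Trade balance (goods + services) = -745.8 + 1542.5 = 796.7
Net primary income = 1047.5 - 903.1 = 144.4
Net secondary income = 27.0
Current account = 796.7 + 144.4 + 27.0 = 968.1

968.1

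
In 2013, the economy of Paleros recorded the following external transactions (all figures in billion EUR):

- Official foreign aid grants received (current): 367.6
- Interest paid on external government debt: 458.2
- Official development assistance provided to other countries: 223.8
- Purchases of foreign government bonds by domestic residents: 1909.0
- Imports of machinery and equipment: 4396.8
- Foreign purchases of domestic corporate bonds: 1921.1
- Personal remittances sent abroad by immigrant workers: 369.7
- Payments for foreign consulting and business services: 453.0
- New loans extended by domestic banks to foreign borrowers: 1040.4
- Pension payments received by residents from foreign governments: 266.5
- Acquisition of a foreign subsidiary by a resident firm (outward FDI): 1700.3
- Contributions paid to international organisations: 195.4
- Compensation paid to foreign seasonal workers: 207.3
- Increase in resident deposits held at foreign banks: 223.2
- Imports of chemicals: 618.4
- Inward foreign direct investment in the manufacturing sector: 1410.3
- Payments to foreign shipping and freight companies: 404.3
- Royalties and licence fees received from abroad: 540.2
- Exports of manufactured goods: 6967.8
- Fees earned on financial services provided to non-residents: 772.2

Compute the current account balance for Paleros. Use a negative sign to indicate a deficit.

1587.4

Goods: 6967.8 - 618.4 - 4396.8 = 1952.6
Services: -453.0 + 540.2 - 404.3 + 772.2 = 455.1
Primary income: -458.2 - 207.3 = -665.5
Secondary income: -223.8 + 266.5 - 195.4 - 369.7 + 367.6 = -154.8
Current account = 1952.6 + 455.1 + (-665.5) + (-154.8) = 1587.4
(Excluded from the current account — financial account: purchases of foreign government bonds by domestic residents 1909.0, foreign purchases of domestic corporate bonds 1921.1, new loans extended by domestic banks to foreign borrowers 1040.4, acquisition of a foreign subsidiary by a resident firm (outward FDI) 1700.3, increase in resident deposits held at foreign banks 223.2, inward foreign direct investment in the manufacturing sector 1410.3.)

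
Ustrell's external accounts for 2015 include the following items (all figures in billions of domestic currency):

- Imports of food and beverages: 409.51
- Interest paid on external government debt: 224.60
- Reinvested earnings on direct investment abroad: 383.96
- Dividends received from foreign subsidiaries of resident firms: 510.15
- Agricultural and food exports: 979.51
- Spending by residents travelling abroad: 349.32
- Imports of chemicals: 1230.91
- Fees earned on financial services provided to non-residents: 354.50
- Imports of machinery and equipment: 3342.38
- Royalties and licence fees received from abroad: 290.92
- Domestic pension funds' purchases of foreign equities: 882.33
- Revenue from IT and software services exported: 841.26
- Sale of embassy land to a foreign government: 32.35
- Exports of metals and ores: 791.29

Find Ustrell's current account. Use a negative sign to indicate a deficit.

-1405.13

Goods: -1230.91 + 791.29 - 409.51 + 979.51 - 3342.38 = -3212.00
Services: 841.26 + 354.50 - 349.32 + 290.92 = 1137.36
Primary income: 510.15 + 383.96 - 224.60 = 669.51
Current account = (-3212.00) + 1137.36 + 669.51 = -1405.13
(Excluded from the current account — financial account: domestic pension funds' purchases of foreign equities 882.33; capital account: sale of embassy land to a foreign government 32.35.)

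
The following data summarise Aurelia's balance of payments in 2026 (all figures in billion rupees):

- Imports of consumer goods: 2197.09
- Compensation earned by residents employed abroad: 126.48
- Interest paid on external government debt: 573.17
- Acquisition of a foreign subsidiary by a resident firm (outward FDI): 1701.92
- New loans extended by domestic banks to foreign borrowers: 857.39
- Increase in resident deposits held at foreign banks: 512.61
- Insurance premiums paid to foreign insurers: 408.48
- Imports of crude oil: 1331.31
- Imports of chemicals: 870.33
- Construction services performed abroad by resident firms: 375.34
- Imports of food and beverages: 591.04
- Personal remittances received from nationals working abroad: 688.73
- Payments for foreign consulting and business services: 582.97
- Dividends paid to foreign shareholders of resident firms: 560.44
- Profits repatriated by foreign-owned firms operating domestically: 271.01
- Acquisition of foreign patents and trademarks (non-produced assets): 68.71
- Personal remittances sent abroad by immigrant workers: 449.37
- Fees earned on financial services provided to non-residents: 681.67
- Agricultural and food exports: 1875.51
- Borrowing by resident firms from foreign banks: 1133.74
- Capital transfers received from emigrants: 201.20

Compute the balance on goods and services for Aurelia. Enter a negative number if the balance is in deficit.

-3048.70

Goods: -1331.31 + 1875.51 - 591.04 - 870.33 - 2197.09 = -3114.26
Services: -582.97 + 375.34 + 681.67 - 408.48 = 65.56
Trade balance = -3114.26 + 65.56 = -3048.70
(Excluded from the trade balance — primary income: compensation earned by residents employed abroad 126.48, interest paid on external government debt 573.17, dividends paid to foreign shareholders of resident firms 560.44, profits repatriated by foreign-owned firms operating domestically 271.01; financial account: acquisition of a foreign subsidiary by a resident firm (outward FDI) 1701.92, new loans extended by domestic banks to foreign borrowers 857.39, increase in resident deposits held at foreign banks 512.61, borrowing by resident firms from foreign banks 1133.74; secondary income: personal remittances received from nationals working abroad 688.73, personal remittances sent abroad by immigrant workers 449.37; capital account: acquisition of foreign patents and trademarks (non-produced assets) 68.71, capital transfers received from emigrants 201.20.)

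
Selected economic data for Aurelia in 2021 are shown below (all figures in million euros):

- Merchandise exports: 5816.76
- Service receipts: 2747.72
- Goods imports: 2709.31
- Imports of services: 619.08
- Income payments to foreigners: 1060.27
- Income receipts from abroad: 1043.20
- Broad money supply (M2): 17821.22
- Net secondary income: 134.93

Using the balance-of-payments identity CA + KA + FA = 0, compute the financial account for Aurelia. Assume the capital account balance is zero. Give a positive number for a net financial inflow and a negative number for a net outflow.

-5353.95

Goods balance = 5816.76 - 2709.31 = 3107.45
Services balance = 2747.72 - 619.08 = 2128.64
Trade balance (goods + services) = 3107.45 + 2128.64 = 5236.09
Net primary income = 1043.20 - 1060.27 = -17.07
Net secondary income = 134.93
Current account = 5236.09 + (-17.07) + 134.93 = 5353.95
Financial account = -(5353.95) = -5353.95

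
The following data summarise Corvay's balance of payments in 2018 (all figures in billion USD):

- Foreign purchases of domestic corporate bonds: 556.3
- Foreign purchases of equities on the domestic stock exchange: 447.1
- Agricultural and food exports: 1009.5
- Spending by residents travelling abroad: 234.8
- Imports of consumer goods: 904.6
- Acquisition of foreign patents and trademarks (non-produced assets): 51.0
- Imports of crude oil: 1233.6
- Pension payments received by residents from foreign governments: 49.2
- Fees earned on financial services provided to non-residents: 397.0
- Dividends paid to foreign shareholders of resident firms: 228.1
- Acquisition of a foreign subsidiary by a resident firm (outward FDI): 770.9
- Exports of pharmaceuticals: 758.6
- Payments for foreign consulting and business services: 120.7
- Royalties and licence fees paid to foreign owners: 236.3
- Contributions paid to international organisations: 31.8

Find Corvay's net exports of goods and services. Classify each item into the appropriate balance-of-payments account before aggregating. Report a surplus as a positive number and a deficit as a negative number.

Goods: -1233.6 + 1009.5 - 904.6 + 758.6 = -370.1
Services: -236.3 + 397.0 - 234.8 - 120.7 = -194.8
Trade balance = -370.1 + (-194.8) = -564.9
(Excluded from the trade balance — financial account: foreign purchases of domestic corporate bonds 556.3, foreign purchases of equities on the domestic stock exchange 447.1, acquisition of a foreign subsidiary by a resident firm (outward FDI) 770.9; capital account: acquisition of foreign patents and trademarks (non-produced assets) 51.0; secondary income: pension payments received by residents from foreign governments 49.2, contributions paid to international organisations 31.8; primary income: dividends paid to foreign shareholders of resident firms 228.1.)

-564.9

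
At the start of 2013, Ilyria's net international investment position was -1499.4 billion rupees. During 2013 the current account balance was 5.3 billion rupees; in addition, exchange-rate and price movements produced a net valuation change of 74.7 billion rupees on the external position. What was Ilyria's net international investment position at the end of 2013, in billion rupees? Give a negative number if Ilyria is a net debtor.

Change in NIIP = current account + net valuation change = 5.3 + 74.7 = 80.0
End-of-year NIIP = -1499.4 + 80.0 = -1419.4

-1419.4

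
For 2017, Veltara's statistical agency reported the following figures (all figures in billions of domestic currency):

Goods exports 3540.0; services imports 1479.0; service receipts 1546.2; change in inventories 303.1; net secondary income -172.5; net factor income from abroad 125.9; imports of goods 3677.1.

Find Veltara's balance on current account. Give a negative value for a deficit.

Goods balance = 3540.0 - 3677.1 = -137.1
Services balance = 1546.2 - 1479.0 = 67.2
Trade balance (goods + services) = -137.1 + 67.2 = -69.9
Net primary income = 125.9
Net secondary income = -172.5
Current account = -69.9 + 125.9 + (-172.5) = -116.5

-116.5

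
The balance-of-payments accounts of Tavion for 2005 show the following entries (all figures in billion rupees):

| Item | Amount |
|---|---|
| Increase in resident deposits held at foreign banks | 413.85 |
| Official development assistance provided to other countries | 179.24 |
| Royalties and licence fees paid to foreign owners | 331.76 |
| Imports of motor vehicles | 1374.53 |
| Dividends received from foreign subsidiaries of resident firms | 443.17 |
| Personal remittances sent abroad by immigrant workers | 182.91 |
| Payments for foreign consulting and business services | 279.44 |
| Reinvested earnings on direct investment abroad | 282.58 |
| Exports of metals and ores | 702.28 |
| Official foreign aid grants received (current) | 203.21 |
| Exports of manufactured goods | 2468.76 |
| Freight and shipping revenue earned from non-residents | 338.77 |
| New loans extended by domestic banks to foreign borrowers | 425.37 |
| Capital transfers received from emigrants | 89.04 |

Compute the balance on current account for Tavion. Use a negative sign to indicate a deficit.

2090.89

Goods: 702.28 - 1374.53 + 2468.76 = 1796.51
Services: 338.77 - 331.76 - 279.44 = -272.43
Primary income: 282.58 + 443.17 = 725.75
Secondary income: -182.91 - 179.24 + 203.21 = -158.94
Current account = 1796.51 + (-272.43) + 725.75 + (-158.94) = 2090.89
(Excluded from the current account — financial account: increase in resident deposits held at foreign banks 413.85, new loans extended by domestic banks to foreign borrowers 425.37; capital account: capital transfers received from emigrants 89.04.)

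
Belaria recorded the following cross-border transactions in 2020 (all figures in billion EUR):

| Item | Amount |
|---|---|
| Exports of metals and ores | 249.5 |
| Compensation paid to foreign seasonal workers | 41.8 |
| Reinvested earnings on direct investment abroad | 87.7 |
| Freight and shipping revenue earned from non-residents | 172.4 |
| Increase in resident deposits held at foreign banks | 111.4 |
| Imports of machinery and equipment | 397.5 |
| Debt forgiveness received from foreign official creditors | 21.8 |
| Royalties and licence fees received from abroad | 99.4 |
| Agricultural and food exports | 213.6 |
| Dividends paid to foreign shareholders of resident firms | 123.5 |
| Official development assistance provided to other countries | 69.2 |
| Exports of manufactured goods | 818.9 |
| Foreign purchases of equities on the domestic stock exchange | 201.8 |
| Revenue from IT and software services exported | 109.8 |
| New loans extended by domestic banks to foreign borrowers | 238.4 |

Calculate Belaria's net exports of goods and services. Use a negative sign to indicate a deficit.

Goods: -397.5 + 249.5 + 213.6 + 818.9 = 884.5
Services: 99.4 + 109.8 + 172.4 = 381.6
Trade balance = 884.5 + 381.6 = 1266.1
(Excluded from the trade balance — primary income: compensation paid to foreign seasonal workers 41.8, reinvested earnings on direct investment abroad 87.7, dividends paid to foreign shareholders of resident firms 123.5; financial account: increase in resident deposits held at foreign banks 111.4, foreign purchases of equities on the domestic stock exchange 201.8, new loans extended by domestic banks to foreign borrowers 238.4; capital account: debt forgiveness received from foreign official creditors 21.8; secondary income: official development assistance provided to other countries 69.2.)

1266.1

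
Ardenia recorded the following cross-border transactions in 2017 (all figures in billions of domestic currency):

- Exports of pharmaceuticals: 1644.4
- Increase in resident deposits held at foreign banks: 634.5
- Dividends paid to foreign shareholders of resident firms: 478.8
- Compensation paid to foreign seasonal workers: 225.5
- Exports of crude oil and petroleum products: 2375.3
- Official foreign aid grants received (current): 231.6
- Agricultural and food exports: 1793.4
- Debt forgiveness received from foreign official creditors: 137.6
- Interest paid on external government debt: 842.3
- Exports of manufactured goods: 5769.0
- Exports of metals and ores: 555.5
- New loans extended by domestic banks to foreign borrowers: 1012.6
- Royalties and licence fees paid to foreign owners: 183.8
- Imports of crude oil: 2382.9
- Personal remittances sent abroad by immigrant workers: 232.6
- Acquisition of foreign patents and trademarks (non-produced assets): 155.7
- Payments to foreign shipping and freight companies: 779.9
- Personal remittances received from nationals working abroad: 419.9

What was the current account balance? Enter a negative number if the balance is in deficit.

Goods: 555.5 + 5769.0 - 2382.9 + 1644.4 + 2375.3 + 1793.4 = 9754.7
Services: -779.9 - 183.8 = -963.7
Primary income: -842.3 - 225.5 - 478.8 = -1546.6
Secondary income: 419.9 + 231.6 - 232.6 = 418.9
Current account = 9754.7 + (-963.7) + (-1546.6) + 418.9 = 7663.3
(Excluded from the current account — financial account: increase in resident deposits held at foreign banks 634.5, new loans extended by domestic banks to foreign borrowers 1012.6; capital account: debt forgiveness received from foreign official creditors 137.6, acquisition of foreign patents and trademarks (non-produced assets) 155.7.)

7663.3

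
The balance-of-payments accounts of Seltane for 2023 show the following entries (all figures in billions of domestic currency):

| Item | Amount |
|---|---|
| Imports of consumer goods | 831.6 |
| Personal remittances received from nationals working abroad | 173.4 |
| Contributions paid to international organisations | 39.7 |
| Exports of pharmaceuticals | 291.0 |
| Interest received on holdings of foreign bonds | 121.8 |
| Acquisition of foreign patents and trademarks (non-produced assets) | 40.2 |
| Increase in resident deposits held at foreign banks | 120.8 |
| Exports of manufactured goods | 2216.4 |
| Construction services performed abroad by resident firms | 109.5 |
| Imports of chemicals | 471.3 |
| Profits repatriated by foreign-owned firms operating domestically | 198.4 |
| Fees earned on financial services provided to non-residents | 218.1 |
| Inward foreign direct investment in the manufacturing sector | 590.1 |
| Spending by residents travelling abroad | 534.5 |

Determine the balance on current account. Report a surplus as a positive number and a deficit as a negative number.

Goods: -471.3 + 2216.4 + 291.0 - 831.6 = 1204.5
Services: 109.5 - 534.5 + 218.1 = -206.9
Primary income: -198.4 + 121.8 = -76.6
Secondary income: 173.4 - 39.7 = 133.7
Current account = 1204.5 + (-206.9) + (-76.6) + 133.7 = 1054.7
(Excluded from the current account — capital account: acquisition of foreign patents and trademarks (non-produced assets) 40.2; financial account: increase in resident deposits held at foreign banks 120.8, inward foreign direct investment in the manufacturing sector 590.1.)

1054.7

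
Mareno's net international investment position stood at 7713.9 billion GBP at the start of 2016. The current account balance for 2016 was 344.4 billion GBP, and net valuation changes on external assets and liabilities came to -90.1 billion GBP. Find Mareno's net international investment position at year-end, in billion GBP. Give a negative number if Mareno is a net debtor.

7968.2

Change in NIIP = current account + net valuation change = 344.4 + (-90.1) = 254.3
End-of-year NIIP = 7713.9 + 254.3 = 7968.2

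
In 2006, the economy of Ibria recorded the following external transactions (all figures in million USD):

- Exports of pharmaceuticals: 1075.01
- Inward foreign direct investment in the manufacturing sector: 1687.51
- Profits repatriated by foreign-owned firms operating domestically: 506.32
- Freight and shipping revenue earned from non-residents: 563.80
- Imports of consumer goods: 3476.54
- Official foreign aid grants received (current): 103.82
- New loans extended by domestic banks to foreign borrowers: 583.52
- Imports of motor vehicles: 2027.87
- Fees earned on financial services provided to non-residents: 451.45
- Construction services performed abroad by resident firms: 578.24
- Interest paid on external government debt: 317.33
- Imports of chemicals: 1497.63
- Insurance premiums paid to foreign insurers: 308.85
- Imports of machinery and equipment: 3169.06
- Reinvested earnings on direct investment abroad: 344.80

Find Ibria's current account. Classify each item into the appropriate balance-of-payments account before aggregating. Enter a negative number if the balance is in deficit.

Goods: -3169.06 - 2027.87 - 1497.63 + 1075.01 - 3476.54 = -9096.09
Services: 563.80 + 451.45 + 578.24 - 308.85 = 1284.64
Primary income: -317.33 - 506.32 + 344.80 = -478.85
Secondary income: 103.82
Current account = (-9096.09) + 1284.64 + (-478.85) + 103.82 = -8186.48
(Excluded from the current account — financial account: inward foreign direct investment in the manufacturing sector 1687.51, new loans extended by domestic banks to foreign borrowers 583.52.)

-8186.48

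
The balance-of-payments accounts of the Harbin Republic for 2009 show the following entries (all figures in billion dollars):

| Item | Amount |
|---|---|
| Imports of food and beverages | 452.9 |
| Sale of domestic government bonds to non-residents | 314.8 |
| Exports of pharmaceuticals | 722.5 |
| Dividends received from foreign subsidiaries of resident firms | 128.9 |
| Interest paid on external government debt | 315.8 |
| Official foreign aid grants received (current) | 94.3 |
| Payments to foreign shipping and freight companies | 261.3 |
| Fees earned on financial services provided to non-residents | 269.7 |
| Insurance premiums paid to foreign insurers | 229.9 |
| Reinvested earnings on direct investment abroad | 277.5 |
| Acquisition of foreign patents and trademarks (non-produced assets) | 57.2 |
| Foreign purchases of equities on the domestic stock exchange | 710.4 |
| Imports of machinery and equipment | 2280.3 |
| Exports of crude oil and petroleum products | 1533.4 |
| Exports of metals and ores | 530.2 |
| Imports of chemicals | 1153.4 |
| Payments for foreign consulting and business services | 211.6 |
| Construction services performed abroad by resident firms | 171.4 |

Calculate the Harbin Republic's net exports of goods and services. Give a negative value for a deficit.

-1362.2

Goods: -1153.4 - 2280.3 + 1533.4 + 722.5 + 530.2 - 452.9 = -1100.5
Services: -211.6 - 229.9 + 269.7 + 171.4 - 261.3 = -261.7
Trade balance = -1100.5 + (-261.7) = -1362.2
(Excluded from the trade balance — financial account: sale of domestic government bonds to non-residents 314.8, foreign purchases of equities on the domestic stock exchange 710.4; primary income: dividends received from foreign subsidiaries of resident firms 128.9, interest paid on external government debt 315.8, reinvested earnings on direct investment abroad 277.5; secondary income: official foreign aid grants received (current) 94.3; capital account: acquisition of foreign patents and trademarks (non-produced assets) 57.2.)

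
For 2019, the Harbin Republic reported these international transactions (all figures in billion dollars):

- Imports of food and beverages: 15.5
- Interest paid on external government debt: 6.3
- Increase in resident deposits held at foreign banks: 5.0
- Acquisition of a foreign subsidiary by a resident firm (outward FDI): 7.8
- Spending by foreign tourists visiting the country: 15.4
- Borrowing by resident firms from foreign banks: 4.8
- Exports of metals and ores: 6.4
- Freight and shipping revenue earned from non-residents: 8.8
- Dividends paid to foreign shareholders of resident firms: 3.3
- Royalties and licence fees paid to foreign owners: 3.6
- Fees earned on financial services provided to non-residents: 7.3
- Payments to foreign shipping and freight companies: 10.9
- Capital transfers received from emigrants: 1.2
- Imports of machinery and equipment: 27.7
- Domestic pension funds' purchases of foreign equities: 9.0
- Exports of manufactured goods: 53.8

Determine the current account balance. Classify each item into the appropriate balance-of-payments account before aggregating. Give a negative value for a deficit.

Goods: 53.8 - 27.7 - 15.5 + 6.4 = 17.0
Services: 8.8 + 15.4 + 7.3 - 10.9 - 3.6 = 17.0
Primary income: -6.3 - 3.3 = -9.6
Current account = 17.0 + 17.0 + (-9.6) = 24.4
(Excluded from the current account — financial account: increase in resident deposits held at foreign banks 5.0, acquisition of a foreign subsidiary by a resident firm (outward FDI) 7.8, borrowing by resident firms from foreign banks 4.8, domestic pension funds' purchases of foreign equities 9.0; capital account: capital transfers received from emigrants 1.2.)

24.4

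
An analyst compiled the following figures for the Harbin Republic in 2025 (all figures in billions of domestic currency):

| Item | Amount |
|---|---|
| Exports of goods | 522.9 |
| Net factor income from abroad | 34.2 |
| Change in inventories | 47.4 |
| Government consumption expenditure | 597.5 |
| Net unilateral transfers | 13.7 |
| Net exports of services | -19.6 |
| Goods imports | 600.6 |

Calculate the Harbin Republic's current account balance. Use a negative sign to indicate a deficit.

Goods balance = 522.9 - 600.6 = -77.7
Services balance = -19.6
Trade balance (goods + services) = -77.7 + (-19.6) = -97.3
Net primary income = 34.2
Net secondary income = 13.7
Current account = -97.3 + 34.2 + 13.7 = -49.4

-49.4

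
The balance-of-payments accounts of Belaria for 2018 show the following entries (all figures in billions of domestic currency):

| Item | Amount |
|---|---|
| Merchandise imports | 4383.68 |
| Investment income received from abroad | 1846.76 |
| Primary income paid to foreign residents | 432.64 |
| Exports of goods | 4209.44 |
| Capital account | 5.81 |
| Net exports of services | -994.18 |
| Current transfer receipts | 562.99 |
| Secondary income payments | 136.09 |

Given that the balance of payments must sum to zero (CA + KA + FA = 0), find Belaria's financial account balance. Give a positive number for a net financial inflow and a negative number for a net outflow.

-678.41

Goods balance = 4209.44 - 4383.68 = -174.24
Services balance = -994.18
Trade balance (goods + services) = -174.24 + (-994.18) = -1168.42
Net primary income = 1846.76 - 432.64 = 1414.12
Net secondary income = 562.99 - 136.09 = 426.90
Current account = -1168.42 + 1414.12 + 426.90 = 672.60
Financial account = -(672.60 + 5.81) = -678.41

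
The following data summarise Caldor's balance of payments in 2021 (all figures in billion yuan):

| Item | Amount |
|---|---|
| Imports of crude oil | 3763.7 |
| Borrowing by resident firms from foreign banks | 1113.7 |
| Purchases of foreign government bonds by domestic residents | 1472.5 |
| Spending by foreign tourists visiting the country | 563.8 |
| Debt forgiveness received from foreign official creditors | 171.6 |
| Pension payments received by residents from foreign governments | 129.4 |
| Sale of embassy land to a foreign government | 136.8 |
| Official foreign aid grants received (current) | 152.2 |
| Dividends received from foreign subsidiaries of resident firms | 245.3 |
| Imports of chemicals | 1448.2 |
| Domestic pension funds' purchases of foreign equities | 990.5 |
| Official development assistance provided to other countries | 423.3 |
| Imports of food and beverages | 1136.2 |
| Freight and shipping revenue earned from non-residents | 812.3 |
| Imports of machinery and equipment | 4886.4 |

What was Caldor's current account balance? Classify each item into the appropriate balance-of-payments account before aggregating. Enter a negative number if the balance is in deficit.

Goods: -1136.2 - 1448.2 - 3763.7 - 4886.4 = -11234.5
Services: 563.8 + 812.3 = 1376.1
Primary income: 245.3
Secondary income: -423.3 + 129.4 + 152.2 = -141.7
Current account = (-11234.5) + 1376.1 + 245.3 + (-141.7) = -9754.8
(Excluded from the current account — financial account: borrowing by resident firms from foreign banks 1113.7, purchases of foreign government bonds by domestic residents 1472.5, domestic pension funds' purchases of foreign equities 990.5; capital account: debt forgiveness received from foreign official creditors 171.6, sale of embassy land to a foreign government 136.8.)

-9754.8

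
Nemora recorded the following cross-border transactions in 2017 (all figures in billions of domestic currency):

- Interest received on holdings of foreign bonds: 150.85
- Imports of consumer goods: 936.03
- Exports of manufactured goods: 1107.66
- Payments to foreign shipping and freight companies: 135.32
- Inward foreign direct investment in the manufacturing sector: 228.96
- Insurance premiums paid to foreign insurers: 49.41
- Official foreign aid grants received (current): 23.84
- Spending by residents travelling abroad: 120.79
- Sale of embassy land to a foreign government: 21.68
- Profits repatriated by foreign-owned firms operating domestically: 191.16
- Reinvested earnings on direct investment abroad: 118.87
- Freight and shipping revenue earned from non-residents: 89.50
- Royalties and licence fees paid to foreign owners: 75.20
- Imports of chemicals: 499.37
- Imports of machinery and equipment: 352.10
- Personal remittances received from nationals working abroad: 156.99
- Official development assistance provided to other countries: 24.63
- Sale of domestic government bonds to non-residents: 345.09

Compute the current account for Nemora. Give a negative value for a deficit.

-736.30

Goods: 1107.66 - 352.10 - 499.37 - 936.03 = -679.84
Services: -75.20 + 89.50 - 49.41 - 135.32 - 120.79 = -291.22
Primary income: 118.87 - 191.16 + 150.85 = 78.56
Secondary income: 156.99 + 23.84 - 24.63 = 156.20
Current account = (-679.84) + (-291.22) + 78.56 + 156.20 = -736.30
(Excluded from the current account — financial account: inward foreign direct investment in the manufacturing sector 228.96, sale of domestic government bonds to non-residents 345.09; capital account: sale of embassy land to a foreign government 21.68.)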